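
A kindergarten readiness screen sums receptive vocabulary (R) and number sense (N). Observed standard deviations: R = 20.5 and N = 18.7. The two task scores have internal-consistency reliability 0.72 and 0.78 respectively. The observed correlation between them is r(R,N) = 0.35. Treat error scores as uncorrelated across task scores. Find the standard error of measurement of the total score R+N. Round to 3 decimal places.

Var(total) = 769.94 + 268.345 = 1038.29.
True-score variance = 575.338 + 268.345 = 843.683, so reliability = 0.8126.
Error variance = 1038.29 − 843.683 = 194.602; SEM = √194.602 = 13.950.

13.950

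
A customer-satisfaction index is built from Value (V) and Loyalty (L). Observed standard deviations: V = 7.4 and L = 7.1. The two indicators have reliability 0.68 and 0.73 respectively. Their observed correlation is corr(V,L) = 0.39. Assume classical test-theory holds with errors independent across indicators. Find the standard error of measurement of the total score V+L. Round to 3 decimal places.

5.580

Var(total) = 105.17 + 40.9812 = 146.151.
True-score variance = 74.0361 + 40.9812 = 115.017, so reliability = 0.7870.
Error variance = 146.151 − 115.017 = 31.1339; SEM = √31.1339 = 5.580.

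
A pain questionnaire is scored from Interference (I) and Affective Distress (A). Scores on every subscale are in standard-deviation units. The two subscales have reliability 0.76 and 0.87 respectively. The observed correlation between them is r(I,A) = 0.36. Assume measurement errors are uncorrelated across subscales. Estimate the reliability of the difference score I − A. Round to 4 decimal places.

0.7109

Var(I−A) = 1 + 1 − 2·0.36 = 2 − 0.72 = 1.28.
Under uncorrelated errors the observed covariances equal the true-score covariances, so only the own-variance terms attenuate.
True-score variance = [0.76 + 0.87] − 0.72 = 1.63 − 0.72 = 0.91.
Reliability = 0.91 / 1.28 = 0.7109.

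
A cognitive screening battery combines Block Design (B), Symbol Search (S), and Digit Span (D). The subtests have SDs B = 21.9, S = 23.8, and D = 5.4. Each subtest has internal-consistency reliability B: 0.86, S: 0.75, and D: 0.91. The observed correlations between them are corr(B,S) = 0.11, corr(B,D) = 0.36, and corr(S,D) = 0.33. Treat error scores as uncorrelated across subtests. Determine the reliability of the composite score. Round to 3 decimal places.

Var(B+S+D) = 21.9² + 23.8² + 5.4² + 2·[21.9·23.8·0.11 + 21.9·5.4·0.36 + 23.8·5.4·0.33] = 1075.21 + 284.639 = 1359.85.
Under uncorrelated errors the observed covariances equal the true-score covariances, so only the own-variance terms attenuate.
True-score variance = [21.9²·0.86 + 23.8²·0.75 + 5.4²·0.91] + 284.639 = 863.83 + 284.639 = 1148.47.
Reliability = 1148.47 / 1359.85 = 0.845.

0.845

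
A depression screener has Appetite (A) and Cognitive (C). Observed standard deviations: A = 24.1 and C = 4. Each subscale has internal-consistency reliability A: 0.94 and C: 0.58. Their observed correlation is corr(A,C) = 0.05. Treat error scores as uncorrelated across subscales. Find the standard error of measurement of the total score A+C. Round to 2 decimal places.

6.45

Var(total) = 596.81 + 9.64 = 606.45.
True-score variance = 555.241 + 9.64 = 564.881, so reliability = 0.9315.
Error variance = 606.45 − 564.881 = 41.5686; SEM = √41.5686 = 6.45.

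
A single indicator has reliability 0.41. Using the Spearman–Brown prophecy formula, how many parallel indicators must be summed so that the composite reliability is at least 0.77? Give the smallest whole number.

k ≥ ρ*(1−ρ₁)/(ρ₁(1−ρ*)) = 0.77·0.59 / (0.41·0.23) = 4.818.
Smallest integer k = 5.

5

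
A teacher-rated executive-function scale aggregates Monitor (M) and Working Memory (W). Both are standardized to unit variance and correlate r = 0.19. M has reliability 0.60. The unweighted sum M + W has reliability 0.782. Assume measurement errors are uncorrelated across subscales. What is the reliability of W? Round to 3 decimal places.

Var(M+W) = 2 + 2·0.19 = 2.380.
True-score variance = ρ_M + ρ_W + 2·0.19, so 0.782 = (0.60 + ρ_W + 0.38) / 2.380.
ρ_W = 0.782·2.380 − 0.60 − 0.38 = 0.881.

0.881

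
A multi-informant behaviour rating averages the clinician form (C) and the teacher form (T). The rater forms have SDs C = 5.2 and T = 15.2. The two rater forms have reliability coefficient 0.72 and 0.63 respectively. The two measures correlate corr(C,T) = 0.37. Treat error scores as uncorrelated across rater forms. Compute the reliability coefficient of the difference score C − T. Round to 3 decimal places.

Var(C−T) = 5.2² + 15.2² − 2·5.2·15.2·0.37 = 258.08 − 58.4896 = 199.59.
Because errors are independent across components, Cov(Tᵢ,Tⱼ) = Cov(Xᵢ,Xⱼ); the off-diagonal part of the true-score variance is the same as above.
True-score variance = [5.2²·0.72 + 15.2²·0.63] − 58.4896 = 165.024 − 58.4896 = 106.534.
Reliability = 106.534 / 199.59 = 0.534.

0.534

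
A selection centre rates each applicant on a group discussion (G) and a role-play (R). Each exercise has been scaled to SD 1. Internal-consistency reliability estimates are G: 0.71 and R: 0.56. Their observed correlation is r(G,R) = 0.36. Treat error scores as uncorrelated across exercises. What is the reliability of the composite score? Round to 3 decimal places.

Var(G+R) = 2 + 2·[0.36] = 2 + 0.72 = 2.72.
Because errors are independent across components, Cov(Tᵢ,Tⱼ) = Cov(Xᵢ,Xⱼ); the off-diagonal part of the true-score variance is the same as above.
True-score variance = [0.71 + 0.56] + 0.72 = 1.27 + 0.72 = 1.99.
Reliability = 1.99 / 2.72 = 0.732.

0.732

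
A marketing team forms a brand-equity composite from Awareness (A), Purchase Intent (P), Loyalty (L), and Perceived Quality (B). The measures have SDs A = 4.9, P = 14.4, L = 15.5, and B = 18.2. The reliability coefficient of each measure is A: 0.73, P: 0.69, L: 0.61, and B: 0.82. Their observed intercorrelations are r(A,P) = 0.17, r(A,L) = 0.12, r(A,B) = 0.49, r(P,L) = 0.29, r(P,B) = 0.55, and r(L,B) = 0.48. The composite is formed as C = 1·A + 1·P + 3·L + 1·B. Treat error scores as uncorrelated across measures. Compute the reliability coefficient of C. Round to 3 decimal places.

Var(C) = 4.9² + 14.4² + 3²·15.5² + 18.2² + 2·[4.9·14.4·0.17 + 3·4.9·15.5·0.12 + 4.9·18.2·0.49 + 3·14.4·15.5·0.29 + 14.4·18.2·0.55 + 3·15.5·18.2·0.48] = 2724.86 + 1655.17 = 4380.03.
Under uncorrelated errors the observed covariances equal the true-score covariances, so only the own-variance terms attenuate.
True-score variance = [4.9²·0.73 + 14.4²·0.69 + 3²·15.5²·0.61 + 18.2²·0.82] + 1655.17 = 1751.19 + 1655.17 = 3406.37.
Reliability = 3406.37 / 4380.03 = 0.778.

0.778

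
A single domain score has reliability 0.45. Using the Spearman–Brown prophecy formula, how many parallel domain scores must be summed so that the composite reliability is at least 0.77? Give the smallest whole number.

k ≥ ρ*(1−ρ₁)/(ρ₁(1−ρ*)) = 0.77·0.55 / (0.45·0.23) = 4.092.
Smallest integer k = 5.

5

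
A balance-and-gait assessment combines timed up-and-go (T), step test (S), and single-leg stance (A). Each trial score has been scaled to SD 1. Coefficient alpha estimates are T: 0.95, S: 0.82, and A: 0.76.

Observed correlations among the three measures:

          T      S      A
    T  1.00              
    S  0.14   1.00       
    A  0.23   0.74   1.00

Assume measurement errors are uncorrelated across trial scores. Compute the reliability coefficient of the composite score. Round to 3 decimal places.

0.910

Var(T+S+A) = 3 + 2·[0.14 + 0.23 + 0.74] = 3 + 2.22 = 5.22.
Under uncorrelated errors the observed covariances equal the true-score covariances, so only the own-variance terms attenuate.
True-score variance = [0.95 + 0.82 + 0.76] + 2.22 = 2.53 + 2.22 = 4.75.
Reliability = 4.75 / 5.22 = 0.910.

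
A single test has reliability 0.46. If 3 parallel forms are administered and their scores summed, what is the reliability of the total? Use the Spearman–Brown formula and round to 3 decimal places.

ρ_k = kρ / (1 + (k−1)ρ) = 3·0.46 / (1 + 2·0.46) = 1.380 / 1.920 = 0.719.

0.719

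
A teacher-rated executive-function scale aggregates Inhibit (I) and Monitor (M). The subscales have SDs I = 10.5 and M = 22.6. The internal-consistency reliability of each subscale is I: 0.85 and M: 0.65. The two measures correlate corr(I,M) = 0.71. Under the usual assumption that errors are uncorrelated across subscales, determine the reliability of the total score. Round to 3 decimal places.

Var(I+M) = 10.5² + 22.6² + 2·[10.5·22.6·0.71] = 621.01 + 336.966 = 957.976.
Because errors are independent across components, Cov(Tᵢ,Tⱼ) = Cov(Xᵢ,Xⱼ); the off-diagonal part of the true-score variance is the same as above.
True-score variance = [10.5²·0.85 + 22.6²·0.65] + 336.966 = 425.707 + 336.966 = 762.673.
Reliability = 762.673 / 957.976 = 0.796.

0.796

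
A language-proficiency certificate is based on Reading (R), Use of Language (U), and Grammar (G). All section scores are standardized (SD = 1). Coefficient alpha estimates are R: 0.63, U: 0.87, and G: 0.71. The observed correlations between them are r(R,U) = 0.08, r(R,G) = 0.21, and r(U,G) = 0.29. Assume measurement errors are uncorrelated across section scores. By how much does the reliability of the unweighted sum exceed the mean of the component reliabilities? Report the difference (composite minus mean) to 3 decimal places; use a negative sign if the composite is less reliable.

0.073

Var(sum) = 3 + 1.16 = 4.16; true-score variance = 2.21 + 1.16 = 3.37; composite reliability = 0.8101.
Mean component reliability = 0.7367.
Difference = 0.8101 − 0.7367 = 0.073.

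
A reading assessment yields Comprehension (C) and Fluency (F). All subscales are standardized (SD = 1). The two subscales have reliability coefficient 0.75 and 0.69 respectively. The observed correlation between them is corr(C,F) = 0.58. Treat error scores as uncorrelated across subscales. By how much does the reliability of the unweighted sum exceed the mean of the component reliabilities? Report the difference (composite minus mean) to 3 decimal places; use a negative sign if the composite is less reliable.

Var(sum) = 2 + 1.16 = 3.16; true-score variance = 1.44 + 1.16 = 2.6; composite reliability = 0.8228.
Mean component reliability = 0.7200.
Difference = 0.8228 − 0.7200 = 0.103.

0.103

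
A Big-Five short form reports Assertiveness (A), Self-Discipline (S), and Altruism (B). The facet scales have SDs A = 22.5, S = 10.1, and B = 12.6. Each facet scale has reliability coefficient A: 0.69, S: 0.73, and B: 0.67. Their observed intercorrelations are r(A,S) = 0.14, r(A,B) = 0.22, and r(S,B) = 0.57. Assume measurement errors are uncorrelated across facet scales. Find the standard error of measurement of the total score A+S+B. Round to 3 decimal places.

Var(total) = 767.02 + 333.446 = 1100.47.
True-score variance = 530.149 + 333.446 = 863.595, so reliability = 0.7848.
Error variance = 1100.47 − 863.595 = 236.871; SEM = √236.871 = 15.391.

15.391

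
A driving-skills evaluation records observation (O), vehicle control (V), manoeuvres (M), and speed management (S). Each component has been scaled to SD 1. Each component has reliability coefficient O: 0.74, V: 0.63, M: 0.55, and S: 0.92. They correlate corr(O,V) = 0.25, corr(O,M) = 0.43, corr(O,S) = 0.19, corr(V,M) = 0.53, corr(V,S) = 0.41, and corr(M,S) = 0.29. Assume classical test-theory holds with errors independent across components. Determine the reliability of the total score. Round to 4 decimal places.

Var(O+V+M+S) = 4 + 2·[0.25 + 0.43 + 0.19 + 0.53 + 0.41 + 0.29] = 4 + 4.2 = 8.2.
Under uncorrelated errors the observed covariances equal the true-score covariances, so only the own-variance terms attenuate.
True-score variance = [0.74 + 0.63 + 0.55 + 0.92] + 4.2 = 2.84 + 4.2 = 7.04.
Reliability = 7.04 / 8.2 = 0.8585.

0.8585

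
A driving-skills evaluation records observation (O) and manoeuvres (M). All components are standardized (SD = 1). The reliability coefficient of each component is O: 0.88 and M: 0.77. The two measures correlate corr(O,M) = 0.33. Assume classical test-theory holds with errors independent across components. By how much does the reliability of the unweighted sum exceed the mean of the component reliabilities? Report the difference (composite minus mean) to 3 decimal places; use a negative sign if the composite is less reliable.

0.043

Var(sum) = 2 + 0.66 = 2.66; true-score variance = 1.65 + 0.66 = 2.31; composite reliability = 0.8684.
Mean component reliability = 0.8250.
Difference = 0.8684 − 0.8250 = 0.043.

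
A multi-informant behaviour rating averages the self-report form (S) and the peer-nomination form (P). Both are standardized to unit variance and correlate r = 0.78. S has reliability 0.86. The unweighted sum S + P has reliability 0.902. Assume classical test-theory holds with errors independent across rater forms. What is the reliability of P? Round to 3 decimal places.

0.791

Var(S+P) = 2 + 2·0.78 = 3.560.
True-score variance = ρ_S + ρ_P + 2·0.78, so 0.902 = (0.86 + ρ_P + 1.56) / 3.560.
ρ_P = 0.902·3.560 − 0.86 − 1.56 = 0.791.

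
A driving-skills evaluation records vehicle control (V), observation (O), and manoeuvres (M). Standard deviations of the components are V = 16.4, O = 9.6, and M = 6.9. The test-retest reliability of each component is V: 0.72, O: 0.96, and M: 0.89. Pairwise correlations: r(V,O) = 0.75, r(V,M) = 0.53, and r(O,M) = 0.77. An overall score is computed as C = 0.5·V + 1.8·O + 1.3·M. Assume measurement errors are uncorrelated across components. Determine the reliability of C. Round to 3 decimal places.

Var(C) = 0.5²·16.4² + 1.8²·9.6² + 1.3²·6.9² + 2·[0.9·16.4·9.6·0.75 + 0.65·16.4·6.9·0.53 + 2.34·9.6·6.9·0.77] = 446.299 + 529.214 = 975.513.
Under uncorrelated errors the observed covariances equal the true-score covariances, so only the own-variance terms attenuate.
True-score variance = [0.5²·16.4²·0.72 + 1.8²·9.6²·0.96 + 1.3²·6.9²·0.89] + 529.214 = 406.677 + 529.214 = 935.891.
Reliability = 935.891 / 975.513 = 0.959.

0.959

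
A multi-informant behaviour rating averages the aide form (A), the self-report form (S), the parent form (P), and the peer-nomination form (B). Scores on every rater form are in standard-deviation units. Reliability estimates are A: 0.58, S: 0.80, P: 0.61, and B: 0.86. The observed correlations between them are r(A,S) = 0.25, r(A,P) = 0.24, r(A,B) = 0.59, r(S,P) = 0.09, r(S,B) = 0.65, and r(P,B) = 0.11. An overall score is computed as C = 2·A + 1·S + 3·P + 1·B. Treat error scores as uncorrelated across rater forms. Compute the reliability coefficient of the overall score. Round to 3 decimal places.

0.767

Var(C) = 2² + 1 + 3² + 1 + 2·[2·0.25 + 6·0.24 + 2·0.59 + 3·0.09 + 0.65 + 3·0.11] = 15 + 8.74 = 23.74.
With uncorrelated errors the cross-covariances are all true-score covariance, so they carry over unchanged; only the diagonal terms shrink to ρᵢσᵢ².
True-score variance = [2²·0.58 + 0.80 + 3²·0.61 + 0.86] + 8.74 = 9.47 + 8.74 = 18.21.
Reliability = 18.21 / 23.74 = 0.767.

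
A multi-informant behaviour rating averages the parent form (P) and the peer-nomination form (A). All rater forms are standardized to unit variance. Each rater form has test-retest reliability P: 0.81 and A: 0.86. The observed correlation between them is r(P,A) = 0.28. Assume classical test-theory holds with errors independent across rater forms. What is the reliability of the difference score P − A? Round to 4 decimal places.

0.7708

Var(P−A) = 1 + 1 − 2·0.28 = 2 − 0.56 = 1.44.
With uncorrelated errors the cross-covariances are all true-score covariance, so they carry over unchanged; only the diagonal terms shrink to ρᵢσᵢ².
True-score variance = [0.81 + 0.86] − 0.56 = 1.67 − 0.56 = 1.11.
Reliability = 1.11 / 1.44 = 0.7708.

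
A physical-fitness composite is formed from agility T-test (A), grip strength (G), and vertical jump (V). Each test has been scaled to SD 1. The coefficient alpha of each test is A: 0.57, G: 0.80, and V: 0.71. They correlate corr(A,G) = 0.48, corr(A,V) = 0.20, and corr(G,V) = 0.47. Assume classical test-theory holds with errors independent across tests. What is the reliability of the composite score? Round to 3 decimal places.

0.826

Var(A+G+V) = 3 + 2·[0.48 + 0.20 + 0.47] = 3 + 2.3 = 5.3.
With uncorrelated errors the cross-covariances are all true-score covariance, so they carry over unchanged; only the diagonal terms shrink to ρᵢσᵢ².
True-score variance = [0.57 + 0.80 + 0.71] + 2.3 = 2.08 + 2.3 = 4.38.
Reliability = 4.38 / 5.3 = 0.826.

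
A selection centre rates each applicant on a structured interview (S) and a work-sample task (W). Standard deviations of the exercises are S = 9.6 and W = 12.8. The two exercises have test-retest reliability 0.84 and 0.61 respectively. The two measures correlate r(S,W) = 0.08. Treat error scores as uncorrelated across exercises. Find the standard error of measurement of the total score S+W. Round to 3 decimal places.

8.868

Var(total) = 256 + 19.6608 = 275.661.
True-score variance = 177.357 + 19.6608 = 197.018, so reliability = 0.7147.
Error variance = 275.661 − 197.018 = 78.6432; SEM = √78.6432 = 8.868.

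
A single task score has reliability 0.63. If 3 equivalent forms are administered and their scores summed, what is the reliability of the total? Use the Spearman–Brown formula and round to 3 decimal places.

ρ_k = kρ / (1 + (k−1)ρ) = 3·0.63 / (1 + 2·0.63) = 1.890 / 2.260 = 0.836.

0.836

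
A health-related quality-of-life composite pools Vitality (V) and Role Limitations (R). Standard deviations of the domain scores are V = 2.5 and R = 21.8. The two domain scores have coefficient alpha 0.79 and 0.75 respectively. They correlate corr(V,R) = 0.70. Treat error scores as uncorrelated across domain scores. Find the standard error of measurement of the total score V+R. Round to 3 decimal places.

Var(total) = 481.49 + 76.3 = 557.79.
True-score variance = 361.368 + 76.3 = 437.668, so reliability = 0.7846.
Error variance = 557.79 − 437.668 = 120.122; SEM = √120.122 = 10.960.

10.960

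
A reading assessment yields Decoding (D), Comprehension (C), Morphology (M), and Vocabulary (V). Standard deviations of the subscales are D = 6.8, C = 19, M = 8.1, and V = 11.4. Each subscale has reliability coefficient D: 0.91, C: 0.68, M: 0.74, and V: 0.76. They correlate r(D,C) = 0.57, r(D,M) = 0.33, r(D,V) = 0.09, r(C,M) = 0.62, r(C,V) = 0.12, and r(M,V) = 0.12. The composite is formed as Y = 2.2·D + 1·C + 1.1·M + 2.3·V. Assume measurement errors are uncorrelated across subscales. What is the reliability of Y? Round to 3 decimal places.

0.855

Var(Y) = 2.2²·6.8² + 19² + 1.1²·8.1² + 2.3²·11.4² + 2·[2.2·6.8·19·0.57 + 2.42·6.8·8.1·0.33 + 5.06·6.8·11.4·0.09 + 1.1·19·8.1·0.62 + 2.3·19·11.4·0.12 + 2.53·8.1·11.4·0.12] = 1351.68 + 868.164 = 2219.84.
With uncorrelated errors the cross-covariances are all true-score covariance, so they carry over unchanged; only the diagonal terms shrink to ρᵢσᵢ².
True-score variance = [2.2²·6.8²·0.91 + 19²·0.68 + 1.1²·8.1²·0.74 + 2.3²·11.4²·0.76] + 868.164 = 1030.38 + 868.164 = 1898.54.
Reliability = 1898.54 / 2219.84 = 0.855.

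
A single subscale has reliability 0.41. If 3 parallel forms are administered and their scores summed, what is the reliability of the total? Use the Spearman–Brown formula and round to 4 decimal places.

ρ_k = kρ / (1 + (k−1)ρ) = 3·0.41 / (1 + 2·0.41) = 1.230 / 1.820 = 0.6758.

0.6758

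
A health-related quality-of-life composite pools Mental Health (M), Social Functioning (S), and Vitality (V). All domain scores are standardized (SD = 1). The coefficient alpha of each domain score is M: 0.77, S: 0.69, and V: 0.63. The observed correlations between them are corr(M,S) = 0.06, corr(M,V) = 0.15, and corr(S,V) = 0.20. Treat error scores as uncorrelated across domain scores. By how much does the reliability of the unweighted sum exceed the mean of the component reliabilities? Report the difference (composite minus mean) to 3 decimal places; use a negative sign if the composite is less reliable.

Var(sum) = 3 + 0.82 = 3.82; true-score variance = 2.09 + 0.82 = 2.91; composite reliability = 0.7618.
Mean component reliability = 0.6967.
Difference = 0.7618 − 0.6967 = 0.065.

0.065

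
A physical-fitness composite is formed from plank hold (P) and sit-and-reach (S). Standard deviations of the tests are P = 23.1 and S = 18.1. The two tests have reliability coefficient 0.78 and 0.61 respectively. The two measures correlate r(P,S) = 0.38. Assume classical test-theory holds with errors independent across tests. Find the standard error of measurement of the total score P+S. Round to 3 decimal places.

Var(total) = 861.22 + 317.764 = 1178.98.
True-score variance = 616.058 + 317.764 = 933.822, so reliability = 0.7921.
Error variance = 1178.98 − 933.822 = 245.162; SEM = √245.162 = 15.658.

15.658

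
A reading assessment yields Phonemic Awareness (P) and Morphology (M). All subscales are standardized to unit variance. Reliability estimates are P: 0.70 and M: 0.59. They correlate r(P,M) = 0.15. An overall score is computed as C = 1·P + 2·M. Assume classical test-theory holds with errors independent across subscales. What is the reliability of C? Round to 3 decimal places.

Var(C) = 1 + 2² + 2·[2·0.15] = 5 + 0.6 = 5.6.
Under uncorrelated errors the observed covariances equal the true-score covariances, so only the own-variance terms attenuate.
True-score variance = [0.70 + 2²·0.59] + 0.6 = 3.06 + 0.6 = 3.66.
Reliability = 3.66 / 5.6 = 0.654.

0.654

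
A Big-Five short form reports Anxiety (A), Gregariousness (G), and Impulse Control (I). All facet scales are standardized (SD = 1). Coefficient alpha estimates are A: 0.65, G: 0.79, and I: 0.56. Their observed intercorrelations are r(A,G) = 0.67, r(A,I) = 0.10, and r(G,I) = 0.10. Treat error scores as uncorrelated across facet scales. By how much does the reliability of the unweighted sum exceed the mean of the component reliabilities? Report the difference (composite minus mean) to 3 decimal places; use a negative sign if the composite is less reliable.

Var(sum) = 3 + 1.74 = 4.74; true-score variance = 2 + 1.74 = 3.74; composite reliability = 0.7890.
Mean component reliability = 0.6667.
Difference = 0.7890 − 0.6667 = 0.122.

0.122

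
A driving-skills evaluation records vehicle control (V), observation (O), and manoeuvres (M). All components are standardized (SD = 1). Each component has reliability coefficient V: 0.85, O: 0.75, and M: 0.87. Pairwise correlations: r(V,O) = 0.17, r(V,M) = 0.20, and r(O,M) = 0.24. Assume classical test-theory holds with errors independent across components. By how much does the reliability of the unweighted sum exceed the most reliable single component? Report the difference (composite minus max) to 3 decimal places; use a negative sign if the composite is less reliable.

Var(sum) = 3 + 1.22 = 4.22; true-score variance = 2.47 + 1.22 = 3.69; composite reliability = 0.8744.
Max component reliability = 0.8700.
Difference = 0.8744 − 0.8700 = 0.004.

0.004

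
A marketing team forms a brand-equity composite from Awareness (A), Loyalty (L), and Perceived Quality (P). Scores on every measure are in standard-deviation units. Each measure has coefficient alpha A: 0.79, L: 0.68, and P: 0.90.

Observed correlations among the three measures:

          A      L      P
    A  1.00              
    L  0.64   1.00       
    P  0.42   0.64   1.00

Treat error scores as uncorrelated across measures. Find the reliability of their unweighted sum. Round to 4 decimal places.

Var(A+L+P) = 3 + 2·[0.64 + 0.42 + 0.64] = 3 + 3.4 = 6.4.
With uncorrelated errors the cross-covariances are all true-score covariance, so they carry over unchanged; only the diagonal terms shrink to ρᵢσᵢ².
True-score variance = [0.79 + 0.68 + 0.90] + 3.4 = 2.37 + 3.4 = 5.77.
Reliability = 5.77 / 6.4 = 0.9016.

0.9016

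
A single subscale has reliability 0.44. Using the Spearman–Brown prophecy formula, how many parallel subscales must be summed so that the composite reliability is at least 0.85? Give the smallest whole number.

8

k ≥ ρ*(1−ρ₁)/(ρ₁(1−ρ*)) = 0.85·0.56 / (0.44·0.15) = 7.212.
Smallest integer k = 8.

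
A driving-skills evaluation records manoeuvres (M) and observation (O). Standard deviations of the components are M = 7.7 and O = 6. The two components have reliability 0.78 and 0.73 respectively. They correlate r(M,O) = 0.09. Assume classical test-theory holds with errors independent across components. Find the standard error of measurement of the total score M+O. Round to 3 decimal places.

4.771

Var(total) = 95.29 + 8.316 = 103.606.
True-score variance = 72.5262 + 8.316 = 80.8422, so reliability = 0.7803.
Error variance = 103.606 − 80.8422 = 22.7638; SEM = √22.7638 = 4.771.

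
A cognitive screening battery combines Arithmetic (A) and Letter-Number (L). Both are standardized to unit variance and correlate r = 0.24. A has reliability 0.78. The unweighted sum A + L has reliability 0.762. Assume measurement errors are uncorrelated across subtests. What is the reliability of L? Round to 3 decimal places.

0.630

Var(A+L) = 2 + 2·0.24 = 2.480.
True-score variance = ρ_A + ρ_L + 2·0.24, so 0.762 = (0.78 + ρ_L + 0.48) / 2.480.
ρ_L = 0.762·2.480 − 0.78 − 0.48 = 0.630.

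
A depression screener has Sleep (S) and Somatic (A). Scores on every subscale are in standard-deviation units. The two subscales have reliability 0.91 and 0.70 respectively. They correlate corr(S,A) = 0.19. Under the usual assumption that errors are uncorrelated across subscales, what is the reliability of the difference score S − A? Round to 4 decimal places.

Var(S−A) = 1 + 1 − 2·0.19 = 2 − 0.38 = 1.62.
Under uncorrelated errors the observed covariances equal the true-score covariances, so only the own-variance terms attenuate.
True-score variance = [0.91 + 0.70] − 0.38 = 1.61 − 0.38 = 1.23.
Reliability = 1.23 / 1.62 = 0.7593.

0.7593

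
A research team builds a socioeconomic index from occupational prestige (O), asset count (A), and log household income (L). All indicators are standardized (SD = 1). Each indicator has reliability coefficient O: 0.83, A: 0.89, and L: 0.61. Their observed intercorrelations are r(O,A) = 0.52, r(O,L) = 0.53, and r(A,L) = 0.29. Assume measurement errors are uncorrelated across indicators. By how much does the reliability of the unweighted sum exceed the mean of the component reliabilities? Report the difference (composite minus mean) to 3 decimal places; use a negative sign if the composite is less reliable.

0.105

Var(sum) = 3 + 2.68 = 5.68; true-score variance = 2.33 + 2.68 = 5.01; composite reliability = 0.8820.
Mean component reliability = 0.7767.
Difference = 0.8820 − 0.7767 = 0.105.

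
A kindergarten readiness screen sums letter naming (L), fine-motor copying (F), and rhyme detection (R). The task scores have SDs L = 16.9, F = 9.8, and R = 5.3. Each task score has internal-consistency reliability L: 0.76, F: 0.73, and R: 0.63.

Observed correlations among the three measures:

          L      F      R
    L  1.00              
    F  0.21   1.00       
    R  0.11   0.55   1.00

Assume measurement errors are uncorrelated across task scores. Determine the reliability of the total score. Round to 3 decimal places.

0.811

Var(L+F+R) = 16.9² + 9.8² + 5.3² + 2·[16.9·9.8·0.21 + 16.9·5.3·0.11 + 9.8·5.3·0.55] = 409.74 + 146.4 = 556.14.
With uncorrelated errors the cross-covariances are all true-score covariance, so they carry over unchanged; only the diagonal terms shrink to ρᵢσᵢ².
True-score variance = [16.9²·0.76 + 9.8²·0.73 + 5.3²·0.63] + 146.4 = 304.87 + 146.4 = 451.269.
Reliability = 451.269 / 556.14 = 0.811.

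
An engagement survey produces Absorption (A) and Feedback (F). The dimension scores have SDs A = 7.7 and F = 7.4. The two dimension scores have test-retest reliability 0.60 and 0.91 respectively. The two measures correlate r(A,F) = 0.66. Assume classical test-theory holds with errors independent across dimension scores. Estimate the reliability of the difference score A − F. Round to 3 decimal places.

Var(A−F) = 7.7² + 7.4² − 2·7.7·7.4·0.66 = 114.05 − 75.2136 = 38.8364.
Under uncorrelated errors the observed covariances equal the true-score covariances, so only the own-variance terms attenuate.
True-score variance = [7.7²·0.60 + 7.4²·0.91] − 75.2136 = 85.4056 − 75.2136 = 10.192.
Reliability = 10.192 / 38.8364 = 0.262.

0.262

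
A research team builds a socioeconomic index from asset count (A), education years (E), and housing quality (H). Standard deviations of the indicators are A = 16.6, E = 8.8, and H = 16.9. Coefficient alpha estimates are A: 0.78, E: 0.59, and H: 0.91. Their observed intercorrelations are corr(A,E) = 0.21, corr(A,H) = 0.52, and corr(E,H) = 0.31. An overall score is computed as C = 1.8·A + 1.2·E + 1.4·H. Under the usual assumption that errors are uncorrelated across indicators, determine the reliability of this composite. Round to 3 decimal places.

0.887

Var(C) = 1.8²·16.6² + 1.2²·8.8² + 1.4²·16.9² + 2·[2.16·16.6·8.8·0.21 + 2.52·16.6·16.9·0.52 + 1.68·8.8·16.9·0.31] = 1564.12 + 1022.67 = 2586.79.
With uncorrelated errors the cross-covariances are all true-score covariance, so they carry over unchanged; only the diagonal terms shrink to ρᵢσᵢ².
True-score variance = [1.8²·16.6²·0.78 + 1.2²·8.8²·0.59 + 1.4²·16.9²·0.91] + 1022.67 = 1271.6 + 1022.67 = 2294.27.
Reliability = 2294.27 / 2586.79 = 0.887.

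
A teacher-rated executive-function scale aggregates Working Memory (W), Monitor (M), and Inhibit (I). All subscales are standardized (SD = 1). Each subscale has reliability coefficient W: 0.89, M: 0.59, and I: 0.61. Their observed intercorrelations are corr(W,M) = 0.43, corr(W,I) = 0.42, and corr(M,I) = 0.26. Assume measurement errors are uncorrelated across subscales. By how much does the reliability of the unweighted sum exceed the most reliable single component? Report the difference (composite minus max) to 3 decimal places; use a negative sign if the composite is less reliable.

Var(sum) = 3 + 2.22 = 5.22; true-score variance = 2.09 + 2.22 = 4.31; composite reliability = 0.8257.
Max component reliability = 0.8900.
Difference = 0.8257 − 0.8900 = -0.064.

-0.064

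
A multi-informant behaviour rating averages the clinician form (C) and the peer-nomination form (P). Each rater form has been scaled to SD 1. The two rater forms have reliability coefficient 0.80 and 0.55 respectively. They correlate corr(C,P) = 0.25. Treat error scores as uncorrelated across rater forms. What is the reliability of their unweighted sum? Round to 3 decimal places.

Var(C+P) = 2 + 2·[0.25] = 2 + 0.5 = 2.5.
Because errors are independent across components, Cov(Tᵢ,Tⱼ) = Cov(Xᵢ,Xⱼ); the off-diagonal part of the true-score variance is the same as above.
True-score variance = [0.80 + 0.55] + 0.5 = 1.35 + 0.5 = 1.85.
Reliability = 1.85 / 2.5 = 0.740.

0.740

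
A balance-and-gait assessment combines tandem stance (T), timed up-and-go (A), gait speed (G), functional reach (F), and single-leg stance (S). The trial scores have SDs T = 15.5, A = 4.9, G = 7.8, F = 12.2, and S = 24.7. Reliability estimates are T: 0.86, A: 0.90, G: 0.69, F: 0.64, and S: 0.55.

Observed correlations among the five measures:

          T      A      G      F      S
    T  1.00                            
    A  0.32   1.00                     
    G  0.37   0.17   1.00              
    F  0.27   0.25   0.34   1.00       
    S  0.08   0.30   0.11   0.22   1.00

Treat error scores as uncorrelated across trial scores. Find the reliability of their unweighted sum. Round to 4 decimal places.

Var(T+A+G+F+S) = 15.5² + 4.9² + 7.8² + 12.2² + 24.7² + 2·[15.5·4.9·0.32 + 15.5·7.8·0.37 + 15.5·12.2·0.27 + 15.5·24.7·0.08 + 4.9·7.8·0.17 + 4.9·12.2·0.25 + 4.9·24.7·0.30 + 7.8·12.2·0.34 + 7.8·24.7·0.11 + 12.2·24.7·0.22] = 1084.03 + 656.63 = 1740.66.
Under uncorrelated errors the observed covariances equal the true-score covariances, so only the own-variance terms attenuate.
True-score variance = [15.5²·0.86 + 4.9²·0.90 + 7.8²·0.69 + 12.2²·0.64 + 24.7²·0.55] + 656.63 = 701.011 + 656.63 = 1357.64.
Reliability = 1357.64 / 1740.66 = 0.7800.

0.7800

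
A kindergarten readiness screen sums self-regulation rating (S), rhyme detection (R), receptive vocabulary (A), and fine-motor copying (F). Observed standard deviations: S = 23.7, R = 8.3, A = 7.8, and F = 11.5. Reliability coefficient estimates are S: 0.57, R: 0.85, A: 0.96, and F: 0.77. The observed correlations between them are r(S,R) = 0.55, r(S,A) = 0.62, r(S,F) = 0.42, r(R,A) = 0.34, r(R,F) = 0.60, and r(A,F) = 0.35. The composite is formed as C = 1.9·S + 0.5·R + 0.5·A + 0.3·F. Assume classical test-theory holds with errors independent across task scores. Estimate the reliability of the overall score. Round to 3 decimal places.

Var(C) = 1.9²·23.7² + 0.5²·8.3² + 0.5²·7.8² + 0.3²·11.5² + 2·[0.95·23.7·8.3·0.55 + 0.95·23.7·7.8·0.62 + 0.57·23.7·11.5·0.42 + 0.25·8.3·7.8·0.34 + 0.15·8.3·11.5·0.60 + 0.15·7.8·11.5·0.35] = 2072.04 + 591.429 = 2663.47.
Under uncorrelated errors the observed covariances equal the true-score covariances, so only the own-variance terms attenuate.
True-score variance = [1.9²·23.7²·0.57 + 0.5²·8.3²·0.85 + 0.5²·7.8²·0.96 + 0.3²·11.5²·0.77] + 591.429 = 1194.2 + 591.429 = 1785.62.
Reliability = 1785.62 / 2663.47 = 0.670.

0.670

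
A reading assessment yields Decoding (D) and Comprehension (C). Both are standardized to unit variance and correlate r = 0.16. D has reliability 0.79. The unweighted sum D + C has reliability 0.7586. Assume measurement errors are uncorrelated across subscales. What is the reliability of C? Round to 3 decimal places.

0.650

Var(D+C) = 2 + 2·0.16 = 2.320.
True-score variance = ρ_D + ρ_C + 2·0.16, so 0.7586 = (0.79 + ρ_C + 0.32) / 2.320.
ρ_C = 0.7586·2.320 − 0.79 − 0.32 = 0.650.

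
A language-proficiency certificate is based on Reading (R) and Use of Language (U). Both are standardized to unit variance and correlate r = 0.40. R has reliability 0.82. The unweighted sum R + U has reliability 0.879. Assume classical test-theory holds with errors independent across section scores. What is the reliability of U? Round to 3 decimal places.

0.841

Var(R+U) = 2 + 2·0.40 = 2.800.
True-score variance = ρ_R + ρ_U + 2·0.40, so 0.879 = (0.82 + ρ_U + 0.80) / 2.800.
ρ_U = 0.879·2.800 − 0.82 − 0.80 = 0.841.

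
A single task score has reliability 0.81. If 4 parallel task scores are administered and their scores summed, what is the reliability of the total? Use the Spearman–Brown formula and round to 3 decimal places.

0.945

ρ_k = kρ / (1 + (k−1)ρ) = 4·0.81 / (1 + 3·0.81) = 3.240 / 3.430 = 0.945.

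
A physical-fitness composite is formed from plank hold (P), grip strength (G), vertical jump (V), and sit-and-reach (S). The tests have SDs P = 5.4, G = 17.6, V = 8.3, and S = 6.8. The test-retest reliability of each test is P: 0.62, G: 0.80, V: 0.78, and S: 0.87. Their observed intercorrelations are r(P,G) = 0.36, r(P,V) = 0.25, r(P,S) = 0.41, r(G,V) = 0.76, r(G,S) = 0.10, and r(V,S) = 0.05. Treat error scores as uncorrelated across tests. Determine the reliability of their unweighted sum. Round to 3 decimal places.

Var(P+G+V+S) = 5.4² + 17.6² + 8.3² + 6.8² + 2·[5.4·17.6·0.36 + 5.4·8.3·0.25 + 5.4·6.8·0.41 + 17.6·8.3·0.76 + 17.6·6.8·0.10 + 8.3·6.8·0.05] = 454.05 + 372.571 = 826.621.
With uncorrelated errors the cross-covariances are all true-score covariance, so they carry over unchanged; only the diagonal terms shrink to ρᵢσᵢ².
True-score variance = [5.4²·0.62 + 17.6²·0.80 + 8.3²·0.78 + 6.8²·0.87] + 372.571 = 359.85 + 372.571 = 732.421.
Reliability = 732.421 / 826.621 = 0.886.

0.886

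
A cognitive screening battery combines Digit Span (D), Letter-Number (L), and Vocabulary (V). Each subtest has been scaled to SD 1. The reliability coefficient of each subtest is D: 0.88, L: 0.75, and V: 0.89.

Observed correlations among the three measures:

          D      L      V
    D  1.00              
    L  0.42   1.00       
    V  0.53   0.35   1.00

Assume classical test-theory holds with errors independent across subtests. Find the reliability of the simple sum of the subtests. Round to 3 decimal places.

0.914

Var(D+L+V) = 3 + 2·[0.42 + 0.53 + 0.35] = 3 + 2.6 = 5.6.
With uncorrelated errors the cross-covariances are all true-score covariance, so they carry over unchanged; only the diagonal terms shrink to ρᵢσᵢ².
True-score variance = [0.88 + 0.75 + 0.89] + 2.6 = 2.52 + 2.6 = 5.12.
Reliability = 5.12 / 5.6 = 0.914.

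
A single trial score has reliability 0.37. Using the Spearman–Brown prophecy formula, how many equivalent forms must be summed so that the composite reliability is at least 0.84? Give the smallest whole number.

9

k ≥ ρ*(1−ρ₁)/(ρ₁(1−ρ*)) = 0.84·0.63 / (0.37·0.16) = 8.939.
Smallest integer k = 9.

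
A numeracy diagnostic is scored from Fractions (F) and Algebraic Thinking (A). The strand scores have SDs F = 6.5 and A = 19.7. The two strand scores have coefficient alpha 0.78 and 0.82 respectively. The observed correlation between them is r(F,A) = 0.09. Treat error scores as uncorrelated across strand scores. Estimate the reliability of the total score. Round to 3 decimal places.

Var(F+A) = 6.5² + 19.7² + 2·[6.5·19.7·0.09] = 430.34 + 23.049 = 453.389.
Because errors are independent across components, Cov(Tᵢ,Tⱼ) = Cov(Xᵢ,Xⱼ); the off-diagonal part of the true-score variance is the same as above.
True-score variance = [6.5²·0.78 + 19.7²·0.82] + 23.049 = 351.189 + 23.049 = 374.238.
Reliability = 374.238 / 453.389 = 0.825.

0.825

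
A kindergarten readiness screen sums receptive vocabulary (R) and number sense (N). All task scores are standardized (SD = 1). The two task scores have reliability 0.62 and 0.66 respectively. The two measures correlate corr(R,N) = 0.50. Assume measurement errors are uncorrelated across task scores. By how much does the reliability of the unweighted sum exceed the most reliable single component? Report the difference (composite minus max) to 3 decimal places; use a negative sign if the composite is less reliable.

Var(sum) = 2 + 1 = 3; true-score variance = 1.28 + 1 = 2.28; composite reliability = 0.7600.
Max component reliability = 0.6600.
Difference = 0.7600 − 0.6600 = 0.100.

0.100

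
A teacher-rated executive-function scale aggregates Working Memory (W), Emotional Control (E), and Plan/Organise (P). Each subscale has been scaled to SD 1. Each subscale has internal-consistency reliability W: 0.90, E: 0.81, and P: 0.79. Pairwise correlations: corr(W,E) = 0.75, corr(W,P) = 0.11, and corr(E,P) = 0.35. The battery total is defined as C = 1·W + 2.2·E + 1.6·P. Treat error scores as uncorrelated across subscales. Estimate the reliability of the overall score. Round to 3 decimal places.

Var(C) = 1 + 2.2² + 1.6² + 2·[2.2·0.75 + 1.6·0.11 + 3.52·0.35] = 8.4 + 6.116 = 14.516.
Because errors are independent across components, Cov(Tᵢ,Tⱼ) = Cov(Xᵢ,Xⱼ); the off-diagonal part of the true-score variance is the same as above.
True-score variance = [0.90 + 2.2²·0.81 + 1.6²·0.79] + 6.116 = 6.8428 + 6.116 = 12.9588.
Reliability = 12.9588 / 14.516 = 0.893.

0.893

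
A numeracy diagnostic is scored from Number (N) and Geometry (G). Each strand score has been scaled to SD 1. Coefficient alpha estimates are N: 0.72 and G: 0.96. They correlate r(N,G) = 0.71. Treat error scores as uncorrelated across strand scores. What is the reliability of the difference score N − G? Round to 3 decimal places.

0.448

Var(N−G) = 1 + 1 − 2·0.71 = 2 − 1.42 = 0.58.
Under uncorrelated errors the observed covariances equal the true-score covariances, so only the own-variance terms attenuate.
True-score variance = [0.72 + 0.96] − 1.42 = 1.68 − 1.42 = 0.26.
Reliability = 0.26 / 0.58 = 0.448.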